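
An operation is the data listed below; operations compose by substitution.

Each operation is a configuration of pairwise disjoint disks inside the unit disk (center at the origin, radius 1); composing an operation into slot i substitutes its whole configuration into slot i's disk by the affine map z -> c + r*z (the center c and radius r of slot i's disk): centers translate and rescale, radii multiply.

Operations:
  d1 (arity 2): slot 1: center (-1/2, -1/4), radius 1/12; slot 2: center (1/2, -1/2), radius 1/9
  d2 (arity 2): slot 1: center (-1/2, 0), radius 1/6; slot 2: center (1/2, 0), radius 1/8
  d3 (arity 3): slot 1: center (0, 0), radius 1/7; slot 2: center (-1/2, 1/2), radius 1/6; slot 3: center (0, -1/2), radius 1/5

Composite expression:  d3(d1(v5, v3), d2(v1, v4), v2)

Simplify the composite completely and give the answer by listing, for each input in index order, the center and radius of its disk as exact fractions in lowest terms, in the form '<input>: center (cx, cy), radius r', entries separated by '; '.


Each v-disk chains the slot maps above it in d3; radii multiply.
v5 passes through 2 substitutions, ending at center (-1/14, -1/28), radius 1/84
v3 passes through 2 substitutions, ending at center (1/14, -1/14), radius 1/63
v1 passes through 2 substitutions, ending at center (-7/12, 1/2), radius 1/36
v4 passes through 2 substitutions, ending at center (-5/12, 1/2), radius 1/48
v2 passes through 1 substitution, ending at center (0, -1/2), radius 1/5

v1: center (-7/12, 1/2), radius 1/36; v2: center (0, -1/2), radius 1/5; v3: center (1/14, -1/14), radius 1/63; v4: center (-5/12, 1/2), radius 1/48; v5: center (-1/14, -1/28), radius 1/84


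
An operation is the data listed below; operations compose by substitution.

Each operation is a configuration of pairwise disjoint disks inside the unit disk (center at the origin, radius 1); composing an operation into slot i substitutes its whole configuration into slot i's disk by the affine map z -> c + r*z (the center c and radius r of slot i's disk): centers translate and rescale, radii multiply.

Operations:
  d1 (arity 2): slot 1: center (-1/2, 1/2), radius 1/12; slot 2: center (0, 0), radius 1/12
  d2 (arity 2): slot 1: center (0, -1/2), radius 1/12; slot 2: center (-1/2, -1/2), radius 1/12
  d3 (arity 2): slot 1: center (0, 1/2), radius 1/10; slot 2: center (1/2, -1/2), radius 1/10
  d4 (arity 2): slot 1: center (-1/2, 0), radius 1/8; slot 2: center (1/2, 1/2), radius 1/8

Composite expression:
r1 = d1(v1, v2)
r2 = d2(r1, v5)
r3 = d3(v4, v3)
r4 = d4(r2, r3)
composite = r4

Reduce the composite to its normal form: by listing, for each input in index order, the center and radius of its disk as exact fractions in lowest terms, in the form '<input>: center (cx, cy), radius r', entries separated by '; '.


v1: center (-97/192, -11/192), radius 1/1152; v2: center (-1/2, -1/16), radius 1/1152; v3: center (9/16, 7/16), radius 1/80; v4: center (1/2, 9/16), radius 1/80; v5: center (-9/16, -1/16), radius 1/96


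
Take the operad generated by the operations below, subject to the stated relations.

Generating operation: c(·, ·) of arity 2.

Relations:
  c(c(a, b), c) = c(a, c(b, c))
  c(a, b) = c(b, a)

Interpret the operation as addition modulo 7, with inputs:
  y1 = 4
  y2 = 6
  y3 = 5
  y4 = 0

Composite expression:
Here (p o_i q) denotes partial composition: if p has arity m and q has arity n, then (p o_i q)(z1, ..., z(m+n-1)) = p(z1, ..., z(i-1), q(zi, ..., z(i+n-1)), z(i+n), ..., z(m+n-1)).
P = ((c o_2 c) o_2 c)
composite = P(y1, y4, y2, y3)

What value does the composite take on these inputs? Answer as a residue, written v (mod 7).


1 (mod 7)

c(y4, y2) = 6
c(c(y4, y2), y3) = 4
c(y1, c(c(y4, y2), y3)) = 1


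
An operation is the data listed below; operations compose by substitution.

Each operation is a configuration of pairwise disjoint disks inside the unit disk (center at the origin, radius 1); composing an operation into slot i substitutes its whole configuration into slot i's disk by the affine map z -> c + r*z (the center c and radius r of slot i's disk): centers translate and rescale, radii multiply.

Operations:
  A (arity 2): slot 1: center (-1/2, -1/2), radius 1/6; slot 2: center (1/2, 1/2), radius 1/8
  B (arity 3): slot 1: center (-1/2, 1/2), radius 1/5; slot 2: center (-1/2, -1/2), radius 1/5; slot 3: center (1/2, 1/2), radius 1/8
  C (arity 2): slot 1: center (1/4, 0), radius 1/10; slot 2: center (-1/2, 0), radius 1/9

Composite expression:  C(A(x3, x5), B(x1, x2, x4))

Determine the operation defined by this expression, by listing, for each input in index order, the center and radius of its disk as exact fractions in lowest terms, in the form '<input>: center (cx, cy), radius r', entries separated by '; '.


Affine substitution under C: radii multiply and x-centers shift.
x3 passes through 2 substitutions, ending at center (1/5, -1/20), radius 1/60
x5 passes through 2 substitutions, ending at center (3/10, 1/20), radius 1/80
x1 passes through 2 substitutions, ending at center (-5/9, 1/18), radius 1/45
x2 passes through 2 substitutions, ending at center (-5/9, -1/18), radius 1/45
x4 passes through 2 substitutions, ending at center (-4/9, 1/18), radius 1/72

x1: center (-5/9, 1/18), radius 1/45; x2: center (-5/9, -1/18), radius 1/45; x3: center (1/5, -1/20), radius 1/60; x4: center (-4/9, 1/18), radius 1/72; x5: center (3/10, 1/20), radius 1/80


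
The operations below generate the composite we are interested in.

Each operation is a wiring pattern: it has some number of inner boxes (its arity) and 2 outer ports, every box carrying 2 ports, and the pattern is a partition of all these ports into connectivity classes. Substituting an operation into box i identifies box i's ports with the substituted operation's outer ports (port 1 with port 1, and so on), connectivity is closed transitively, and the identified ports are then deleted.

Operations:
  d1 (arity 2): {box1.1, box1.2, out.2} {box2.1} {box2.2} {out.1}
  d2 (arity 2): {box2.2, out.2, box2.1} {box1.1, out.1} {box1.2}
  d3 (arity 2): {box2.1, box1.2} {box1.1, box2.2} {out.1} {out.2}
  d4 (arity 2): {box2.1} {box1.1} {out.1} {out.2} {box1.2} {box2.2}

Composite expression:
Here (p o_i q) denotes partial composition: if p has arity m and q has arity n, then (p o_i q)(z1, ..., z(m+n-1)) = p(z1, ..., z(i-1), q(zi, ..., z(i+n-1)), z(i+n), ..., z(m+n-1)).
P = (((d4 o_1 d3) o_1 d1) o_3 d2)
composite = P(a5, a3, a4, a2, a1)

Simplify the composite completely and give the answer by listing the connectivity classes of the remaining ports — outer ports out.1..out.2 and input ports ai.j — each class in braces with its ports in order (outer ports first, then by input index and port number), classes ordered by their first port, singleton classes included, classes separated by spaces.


{out.1} {out.2} {a1.1} {a1.2} {a2.1, a2.2} {a3.1} {a3.2} {a4.1, a5.1, a5.2} {a4.2}

Two ports join when wires chain via d4-identified ports.
through d1, on inputs (a5, a3): {out.1} {out.2, a5.1, a5.2} {a3.1} {a3.2} (out.j = stage outer ports)
through d2, on inputs (a4, a2): {out.1, a4.1} {out.2, a2.1, a2.2} {a4.2} (out.j = stage outer ports)
through d3, on inputs (a5, a3, a4, a2): {out.1} {out.2} {a2.1, a2.2} {a3.1} {a3.2} {a4.1, a5.1, a5.2} {a4.2} (out.j = stage outer ports)
through d4, on inputs (a5, a3, a4, a2, a1): {out.1} {out.2} {a1.1} {a1.2} {a2.1, a2.2} {a3.1} {a3.2} {a4.1, a5.1, a5.2} {a4.2} (out.j = stage outer ports)


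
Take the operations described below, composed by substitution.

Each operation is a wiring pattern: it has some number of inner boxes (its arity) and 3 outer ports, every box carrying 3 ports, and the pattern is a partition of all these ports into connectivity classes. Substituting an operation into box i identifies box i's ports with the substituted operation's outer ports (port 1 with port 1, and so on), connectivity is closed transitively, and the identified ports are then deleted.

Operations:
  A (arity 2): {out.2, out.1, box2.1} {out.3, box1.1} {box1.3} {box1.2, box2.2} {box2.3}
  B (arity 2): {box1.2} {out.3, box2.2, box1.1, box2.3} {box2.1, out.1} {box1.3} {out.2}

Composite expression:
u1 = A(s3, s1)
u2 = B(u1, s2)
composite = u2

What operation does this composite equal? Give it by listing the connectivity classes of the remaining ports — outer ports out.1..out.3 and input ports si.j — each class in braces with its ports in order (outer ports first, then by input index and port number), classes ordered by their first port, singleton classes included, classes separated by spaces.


{out.1, s2.1} {out.2} {out.3, s1.1, s2.2, s2.3} {s1.2, s3.2} {s1.3} {s3.1} {s3.3}

Substituting into B glues patterns; closure does the rest.
the subtree at A composes to {out.1, out.2, s1.1} {out.3, s3.1} {s1.2, s3.2} {s1.3} {s3.3} on (s3, s1); out.j = own outer ports
the subtree at B composes to {out.1, s2.1} {out.2} {out.3, s1.1, s2.2, s2.3} {s1.2, s3.2} {s1.3} {s3.1} {s3.3} on (s3, s1, s2); out.j = own outer ports


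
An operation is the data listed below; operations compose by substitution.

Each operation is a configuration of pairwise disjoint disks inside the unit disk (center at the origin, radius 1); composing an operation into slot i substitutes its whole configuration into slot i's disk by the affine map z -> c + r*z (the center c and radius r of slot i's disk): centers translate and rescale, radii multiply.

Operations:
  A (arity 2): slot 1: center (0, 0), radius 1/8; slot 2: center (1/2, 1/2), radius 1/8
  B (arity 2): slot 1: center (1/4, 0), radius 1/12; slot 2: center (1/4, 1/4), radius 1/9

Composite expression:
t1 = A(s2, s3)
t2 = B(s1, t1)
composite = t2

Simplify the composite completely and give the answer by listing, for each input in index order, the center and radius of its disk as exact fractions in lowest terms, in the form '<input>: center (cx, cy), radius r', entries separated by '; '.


s1: center (1/4, 0), radius 1/12; s2: center (1/4, 1/4), radius 1/72; s3: center (11/36, 11/36), radius 1/72

Follow each s-input down from B: c' goes to c + r*c', radius to r*r'.
s1 passes through 1 substitution, ending at center (1/4, 0), radius 1/12
s2 passes through 2 substitutions, ending at center (1/4, 1/4), radius 1/72
s3 passes through 2 substitutions, ending at center (11/36, 11/36), radius 1/72


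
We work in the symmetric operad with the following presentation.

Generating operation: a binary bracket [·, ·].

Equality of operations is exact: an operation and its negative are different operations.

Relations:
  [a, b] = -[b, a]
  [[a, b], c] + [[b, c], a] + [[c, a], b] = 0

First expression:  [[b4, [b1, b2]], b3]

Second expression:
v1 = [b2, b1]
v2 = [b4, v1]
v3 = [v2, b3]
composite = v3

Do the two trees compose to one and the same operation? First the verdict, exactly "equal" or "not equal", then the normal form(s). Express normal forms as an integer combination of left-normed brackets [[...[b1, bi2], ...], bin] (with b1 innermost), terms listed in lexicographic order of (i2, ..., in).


Reducing the first expression gives -[[[b1, b2], b4], b3]
Reducing the second expression gives [[[b1, b2], b4], b3]
The normal forms differ: not equal.

not equal: they reduce to -[[[b1, b2], b4], b3] and [[[b1, b2], b4], b3]


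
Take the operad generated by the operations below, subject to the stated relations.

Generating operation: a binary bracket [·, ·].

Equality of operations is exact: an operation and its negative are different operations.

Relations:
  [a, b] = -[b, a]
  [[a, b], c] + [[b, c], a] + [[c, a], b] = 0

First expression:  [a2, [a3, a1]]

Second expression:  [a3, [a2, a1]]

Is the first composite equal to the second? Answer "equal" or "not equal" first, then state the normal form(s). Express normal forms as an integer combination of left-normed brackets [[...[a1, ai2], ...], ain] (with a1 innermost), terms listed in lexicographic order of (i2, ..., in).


not equal — first [[a1, a3], a2], second [[a1, a2], a3]

Reducing the first expression gives [[a1, a3], a2]
Reducing the second expression gives [[a1, a2], a3]
No match — not equal.


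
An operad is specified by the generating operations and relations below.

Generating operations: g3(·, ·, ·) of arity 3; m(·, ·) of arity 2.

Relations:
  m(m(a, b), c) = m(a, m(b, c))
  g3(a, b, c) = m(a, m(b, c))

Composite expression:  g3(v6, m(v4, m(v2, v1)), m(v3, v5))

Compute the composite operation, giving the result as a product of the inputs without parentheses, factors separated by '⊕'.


v6 ⊕ v4 ⊕ v2 ⊕ v1 ⊕ v3 ⊕ v5

Associativity of g3 dissolves the nesting; only the v-input order survives.
m(v2, v1) flattens to v2 ⊕ v1
m(v4, m(v2, v1)) flattens to v4 ⊕ v2 ⊕ v1
m(v3, v5) flattens to v3 ⊕ v5
g3(v6, m(v4, m(v2, v1)), m(v3, v5)) flattens to v6 ⊕ v4 ⊕ v2 ⊕ v1 ⊕ v3 ⊕ v5


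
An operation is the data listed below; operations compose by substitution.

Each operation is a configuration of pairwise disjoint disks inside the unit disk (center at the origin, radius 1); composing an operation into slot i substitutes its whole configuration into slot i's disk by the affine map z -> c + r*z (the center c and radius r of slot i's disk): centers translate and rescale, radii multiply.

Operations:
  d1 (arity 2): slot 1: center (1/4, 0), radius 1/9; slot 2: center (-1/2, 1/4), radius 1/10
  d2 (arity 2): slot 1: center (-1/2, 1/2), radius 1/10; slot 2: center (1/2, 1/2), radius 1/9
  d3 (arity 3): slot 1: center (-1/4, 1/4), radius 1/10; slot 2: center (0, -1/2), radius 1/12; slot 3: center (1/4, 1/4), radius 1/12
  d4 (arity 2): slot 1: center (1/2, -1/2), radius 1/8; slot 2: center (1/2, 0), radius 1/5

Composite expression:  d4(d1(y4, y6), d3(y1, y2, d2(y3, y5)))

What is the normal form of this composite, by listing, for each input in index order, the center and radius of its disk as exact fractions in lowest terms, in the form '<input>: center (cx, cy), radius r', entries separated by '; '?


Affine substitution under d4: radii multiply and y-centers shift.
tracing y4 down its 2-map path: center (17/32, -1/2), radius 1/72
tracing y6 down its 2-map path: center (7/16, -15/32), radius 1/80
tracing y1 down its 2-map path: center (9/20, 1/20), radius 1/50
tracing y2 down its 2-map path: center (1/2, -1/10), radius 1/60
tracing y3 down its 3-map path: center (13/24, 7/120), radius 1/600
tracing y5 down its 3-map path: center (67/120, 7/120), radius 1/540

y1: center (9/20, 1/20), radius 1/50; y2: center (1/2, -1/10), radius 1/60; y3: center (13/24, 7/120), radius 1/600; y4: center (17/32, -1/2), radius 1/72; y5: center (67/120, 7/120), radius 1/540; y6: center (7/16, -15/32), radius 1/80


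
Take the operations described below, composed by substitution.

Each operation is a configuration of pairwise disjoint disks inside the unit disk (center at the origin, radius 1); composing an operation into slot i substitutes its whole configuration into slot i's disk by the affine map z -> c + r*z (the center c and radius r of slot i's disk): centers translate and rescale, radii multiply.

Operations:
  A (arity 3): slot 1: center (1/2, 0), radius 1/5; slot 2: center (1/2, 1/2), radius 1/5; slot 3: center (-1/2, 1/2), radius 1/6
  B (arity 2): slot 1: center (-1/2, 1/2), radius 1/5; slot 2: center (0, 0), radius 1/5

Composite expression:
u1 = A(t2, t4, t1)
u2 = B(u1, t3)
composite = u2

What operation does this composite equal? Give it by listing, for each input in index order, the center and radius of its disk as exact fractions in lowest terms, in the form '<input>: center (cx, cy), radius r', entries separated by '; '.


Only the slot chain above each t matters under B; compose those maps.
for t2, the 2-step affine chain lands on center (-2/5, 1/2), radius 1/25
for t4, the 2-step affine chain lands on center (-2/5, 3/5), radius 1/25
for t1, the 2-step affine chain lands on center (-3/5, 3/5), radius 1/30
for t3, the 1-step affine chain lands on center (0, 0), radius 1/5

t1: center (-3/5, 3/5), radius 1/30; t2: center (-2/5, 1/2), radius 1/25; t3: center (0, 0), radius 1/5; t4: center (-2/5, 3/5), radius 1/25


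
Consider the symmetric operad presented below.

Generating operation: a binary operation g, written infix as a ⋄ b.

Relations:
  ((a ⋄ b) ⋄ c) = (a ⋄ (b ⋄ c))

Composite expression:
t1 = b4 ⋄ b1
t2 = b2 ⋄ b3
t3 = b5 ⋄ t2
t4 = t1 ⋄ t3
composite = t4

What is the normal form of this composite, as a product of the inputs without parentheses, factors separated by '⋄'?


b4 ⋄ b1 ⋄ b5 ⋄ b2 ⋄ b3

Key point: g is associative — brackets drop, the b-order remains.
(b4 ⋄ b1) linearizes to b4 ⋄ b1
(b2 ⋄ b3) linearizes to b2 ⋄ b3
(b5 ⋄ (b2 ⋄ b3)) linearizes to b5 ⋄ b2 ⋄ b3
((b4 ⋄ b1) ⋄ (b5 ⋄ (b2 ⋄ b3))) linearizes to b4 ⋄ b1 ⋄ b5 ⋄ b2 ⋄ b3


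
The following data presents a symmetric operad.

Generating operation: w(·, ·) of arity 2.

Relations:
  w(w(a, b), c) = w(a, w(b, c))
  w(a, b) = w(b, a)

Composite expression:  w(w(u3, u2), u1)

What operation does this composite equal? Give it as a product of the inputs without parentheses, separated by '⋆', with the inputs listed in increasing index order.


u1 ⋆ u2 ⋆ u3

Reordering under w is free, so list the u-inputs canonically.
w(u3, u2) spells out as u3 ⋆ u2
w(w(u3, u2), u1) spells out as u3 ⋆ u2 ⋆ u1
reordering the factors by index: u1 ⋆ u2 ⋆ u3


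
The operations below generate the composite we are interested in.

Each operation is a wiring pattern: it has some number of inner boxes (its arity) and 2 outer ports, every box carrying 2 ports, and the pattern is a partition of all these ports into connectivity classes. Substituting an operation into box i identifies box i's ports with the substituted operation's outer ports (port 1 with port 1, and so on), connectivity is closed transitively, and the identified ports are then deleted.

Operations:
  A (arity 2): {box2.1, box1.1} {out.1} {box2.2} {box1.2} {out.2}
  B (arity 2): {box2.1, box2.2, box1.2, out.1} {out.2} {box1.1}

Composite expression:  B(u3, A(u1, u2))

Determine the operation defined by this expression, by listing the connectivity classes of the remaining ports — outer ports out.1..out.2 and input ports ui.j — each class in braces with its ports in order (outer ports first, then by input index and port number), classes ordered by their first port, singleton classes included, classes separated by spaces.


{out.1, u3.2} {out.2} {u1.1, u2.1} {u1.2} {u2.2} {u3.1}

After gluing at B, chains via deleted ports link the u-ports.
stage A: inputs (u1, u2), connectivity {out.1} {out.2} {u1.1, u2.1} {u1.2} {u2.2}, out.j its boundary
stage B: inputs (u3, u1, u2), connectivity {out.1, u3.2} {out.2} {u1.1, u2.1} {u1.2} {u2.2} {u3.1}, out.j its boundary


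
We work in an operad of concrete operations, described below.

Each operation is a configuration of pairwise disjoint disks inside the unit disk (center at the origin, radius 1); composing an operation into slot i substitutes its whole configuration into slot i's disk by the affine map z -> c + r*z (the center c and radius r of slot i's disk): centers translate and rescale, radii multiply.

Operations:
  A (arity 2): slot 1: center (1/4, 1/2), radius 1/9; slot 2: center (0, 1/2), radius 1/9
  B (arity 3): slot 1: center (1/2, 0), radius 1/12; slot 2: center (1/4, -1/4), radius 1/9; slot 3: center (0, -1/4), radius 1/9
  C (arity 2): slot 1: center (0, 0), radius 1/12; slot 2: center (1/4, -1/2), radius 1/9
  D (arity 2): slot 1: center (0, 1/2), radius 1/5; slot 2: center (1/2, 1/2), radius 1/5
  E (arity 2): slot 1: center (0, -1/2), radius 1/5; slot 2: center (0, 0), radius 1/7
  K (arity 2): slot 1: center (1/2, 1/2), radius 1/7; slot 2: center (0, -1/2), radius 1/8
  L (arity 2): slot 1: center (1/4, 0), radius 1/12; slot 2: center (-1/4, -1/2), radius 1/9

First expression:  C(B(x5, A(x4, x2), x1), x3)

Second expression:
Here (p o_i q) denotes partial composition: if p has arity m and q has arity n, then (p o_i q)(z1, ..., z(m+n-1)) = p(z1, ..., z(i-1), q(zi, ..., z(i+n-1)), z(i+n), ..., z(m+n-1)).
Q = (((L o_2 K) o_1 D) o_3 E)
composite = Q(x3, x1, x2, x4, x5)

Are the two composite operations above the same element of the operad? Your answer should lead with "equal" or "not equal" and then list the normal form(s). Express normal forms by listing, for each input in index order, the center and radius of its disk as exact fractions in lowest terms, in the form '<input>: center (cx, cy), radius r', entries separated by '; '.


not equal; the first gives x1: center (0, -1/48), radius 1/108; x2: center (1/48, -7/432), radius 1/972; x3: center (1/4, -1/2), radius 1/9; x4: center (5/216, -7/432), radius 1/972; x5: center (1/24, 0), radius 1/144 and the second x1: center (7/24, 1/24), radius 1/60; x2: center (-7/36, -19/42), radius 1/315; x3: center (1/4, 1/24), radius 1/60; x4: center (-7/36, -4/9), radius 1/441; x5: center (-1/4, -5/9), radius 1/72

The first composite normalizes to x1: center (0, -1/48), radius 1/108; x2: center (1/48, -7/432), radius 1/972; x3: center (1/4, -1/2), radius 1/9; x4: center (5/216, -7/432), radius 1/972; x5: center (1/24, 0), radius 1/144
The second composite normalizes to x1: center (7/24, 1/24), radius 1/60; x2: center (-7/36, -19/42), radius 1/315; x3: center (1/4, 1/24), radius 1/60; x4: center (-7/36, -4/9), radius 1/441; x5: center (-1/4, -5/9), radius 1/72
Distinct normal forms: not equal.


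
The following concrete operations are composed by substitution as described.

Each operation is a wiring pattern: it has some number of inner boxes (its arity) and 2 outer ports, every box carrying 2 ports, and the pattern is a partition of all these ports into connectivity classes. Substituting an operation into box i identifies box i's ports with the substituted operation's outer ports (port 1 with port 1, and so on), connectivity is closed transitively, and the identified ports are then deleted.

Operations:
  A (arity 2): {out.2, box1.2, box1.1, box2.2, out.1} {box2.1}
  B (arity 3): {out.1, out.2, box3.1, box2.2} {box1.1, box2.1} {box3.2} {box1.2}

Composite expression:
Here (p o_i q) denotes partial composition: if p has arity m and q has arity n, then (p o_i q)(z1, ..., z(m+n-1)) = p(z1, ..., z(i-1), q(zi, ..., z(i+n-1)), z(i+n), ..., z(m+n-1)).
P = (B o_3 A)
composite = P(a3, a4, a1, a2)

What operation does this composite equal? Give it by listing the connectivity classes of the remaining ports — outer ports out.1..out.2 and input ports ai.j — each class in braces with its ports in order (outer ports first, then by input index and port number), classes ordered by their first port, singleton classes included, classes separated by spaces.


{out.1, out.2, a1.1, a1.2, a2.2, a4.2} {a2.1} {a3.1, a4.1} {a3.2}


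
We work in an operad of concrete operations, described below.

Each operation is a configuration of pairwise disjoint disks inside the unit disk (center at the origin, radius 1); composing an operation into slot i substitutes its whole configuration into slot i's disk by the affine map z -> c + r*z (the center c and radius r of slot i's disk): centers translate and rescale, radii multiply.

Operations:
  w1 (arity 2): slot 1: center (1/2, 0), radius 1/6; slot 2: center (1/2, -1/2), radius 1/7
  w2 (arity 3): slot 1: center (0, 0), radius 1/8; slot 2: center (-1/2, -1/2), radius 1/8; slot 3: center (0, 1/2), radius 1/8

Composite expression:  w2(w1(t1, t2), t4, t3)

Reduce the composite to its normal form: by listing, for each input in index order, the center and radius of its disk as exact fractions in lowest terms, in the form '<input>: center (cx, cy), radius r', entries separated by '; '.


t1: center (1/16, 0), radius 1/48; t2: center (1/16, -1/16), radius 1/56; t3: center (0, 1/2), radius 1/8; t4: center (-1/2, -1/2), radius 1/8

Follow each t-input down from w2: c' goes to c + r*c', radius to r*r'.
input t1: composing its 2 substitution steps yields center (1/16, 0), radius 1/48
input t2: composing its 2 substitution steps yields center (1/16, -1/16), radius 1/56
input t4: composing its 1 substitution step yields center (-1/2, -1/2), radius 1/8
input t3: composing its 1 substitution step yields center (0, 1/2), radius 1/8


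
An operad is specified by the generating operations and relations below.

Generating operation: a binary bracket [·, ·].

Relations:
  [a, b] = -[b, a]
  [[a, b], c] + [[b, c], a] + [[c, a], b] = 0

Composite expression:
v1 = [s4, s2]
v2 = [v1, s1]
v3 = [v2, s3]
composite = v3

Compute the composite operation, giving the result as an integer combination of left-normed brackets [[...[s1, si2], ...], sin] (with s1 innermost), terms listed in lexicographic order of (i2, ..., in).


[[[s1, s2], s4], s3] - [[[s1, s4], s2], s3]

Skip Jacobi rewriting: expand, keep s1-initial words, read off terms.
Composite bracket: [[[s4, s2], s1], s3]
Each bracket splits as ab - ba, giving 8 signed words (2^3 = 8).
Only words starting with s1 matter:
  s1s2s4s3 (sign +1) contributes +[[[s1, s2], s4], s3]
  s1s4s2s3 (sign -1) contributes -[[[s1, s4], s2], s3]


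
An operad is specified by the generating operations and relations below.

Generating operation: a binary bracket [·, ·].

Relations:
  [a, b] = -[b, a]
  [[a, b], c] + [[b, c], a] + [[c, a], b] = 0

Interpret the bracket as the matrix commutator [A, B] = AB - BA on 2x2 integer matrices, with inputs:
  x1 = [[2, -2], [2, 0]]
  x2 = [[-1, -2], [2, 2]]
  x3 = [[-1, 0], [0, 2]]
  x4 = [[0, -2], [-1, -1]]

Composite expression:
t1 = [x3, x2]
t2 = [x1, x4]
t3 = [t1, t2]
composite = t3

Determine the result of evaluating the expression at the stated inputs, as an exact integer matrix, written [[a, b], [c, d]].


[[36, -72], [72, -36]]

[x3, x2] = [[0, 6], [6, 0]]
[x1, x4] = [[6, -2], [4, -6]]
[[x3, x2], [x1, x4]] = [[36, -72], [72, -36]]


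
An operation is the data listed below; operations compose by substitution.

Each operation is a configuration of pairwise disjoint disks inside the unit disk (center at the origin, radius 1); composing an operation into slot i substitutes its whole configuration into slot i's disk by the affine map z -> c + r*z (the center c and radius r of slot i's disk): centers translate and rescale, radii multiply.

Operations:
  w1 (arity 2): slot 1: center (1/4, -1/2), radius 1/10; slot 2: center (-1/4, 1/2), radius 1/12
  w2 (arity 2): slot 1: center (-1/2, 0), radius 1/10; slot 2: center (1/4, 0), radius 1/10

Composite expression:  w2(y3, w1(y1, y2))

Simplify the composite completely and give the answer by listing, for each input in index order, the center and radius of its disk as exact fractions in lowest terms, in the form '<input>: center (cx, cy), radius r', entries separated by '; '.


Below w2, radii multiply path by path; the y-disk centers shift.
for y3, the 1-step affine chain lands on center (-1/2, 0), radius 1/10
for y1, the 2-step affine chain lands on center (11/40, -1/20), radius 1/100
for y2, the 2-step affine chain lands on center (9/40, 1/20), radius 1/120

y1: center (11/40, -1/20), radius 1/100; y2: center (9/40, 1/20), radius 1/120; y3: center (-1/2, 0), radius 1/10


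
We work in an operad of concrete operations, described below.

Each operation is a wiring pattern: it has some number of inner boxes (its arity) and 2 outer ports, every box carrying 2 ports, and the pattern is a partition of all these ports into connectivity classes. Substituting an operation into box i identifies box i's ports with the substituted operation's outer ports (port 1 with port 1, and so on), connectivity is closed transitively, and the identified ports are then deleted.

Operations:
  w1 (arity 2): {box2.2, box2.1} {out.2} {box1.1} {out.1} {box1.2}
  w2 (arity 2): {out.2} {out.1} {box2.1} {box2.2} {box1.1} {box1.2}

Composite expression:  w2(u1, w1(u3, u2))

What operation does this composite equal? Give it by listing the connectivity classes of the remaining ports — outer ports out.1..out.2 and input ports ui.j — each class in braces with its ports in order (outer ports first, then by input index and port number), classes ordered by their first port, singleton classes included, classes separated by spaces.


Connectivity passes through glued w2-boundaries; trace each wire chain.
stage w1: inputs (u3, u2), connectivity {out.1} {out.2} {u2.1, u2.2} {u3.1} {u3.2}, out.j its boundary
stage w2: inputs (u1, u3, u2), connectivity {out.1} {out.2} {u1.1} {u1.2} {u2.1, u2.2} {u3.1} {u3.2}, out.j its boundary

{out.1} {out.2} {u1.1} {u1.2} {u2.1, u2.2} {u3.1} {u3.2}


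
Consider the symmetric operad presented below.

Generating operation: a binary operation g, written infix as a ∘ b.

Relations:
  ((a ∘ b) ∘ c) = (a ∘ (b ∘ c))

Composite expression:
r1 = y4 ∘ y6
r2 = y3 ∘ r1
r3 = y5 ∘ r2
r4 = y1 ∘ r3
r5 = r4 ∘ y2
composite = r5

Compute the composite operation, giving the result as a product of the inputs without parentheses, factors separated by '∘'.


y1 ∘ y5 ∘ y3 ∘ y4 ∘ y6 ∘ y2

All parenthesizations of g agree; list the y-inputs left to right.
(y4 ∘ y6) collapses to y4 ∘ y6
(y3 ∘ (y4 ∘ y6)) collapses to y3 ∘ y4 ∘ y6
(y5 ∘ (y3 ∘ (y4 ∘ y6))) collapses to y5 ∘ y3 ∘ y4 ∘ y6
(y1 ∘ (y5 ∘ (y3 ∘ (y4 ∘ y6)))) collapses to y1 ∘ y5 ∘ y3 ∘ y4 ∘ y6
((y1 ∘ (y5 ∘ (y3 ∘ (y4 ∘ y6)))) ∘ y2) collapses to y1 ∘ y5 ∘ y3 ∘ y4 ∘ y6 ∘ y2


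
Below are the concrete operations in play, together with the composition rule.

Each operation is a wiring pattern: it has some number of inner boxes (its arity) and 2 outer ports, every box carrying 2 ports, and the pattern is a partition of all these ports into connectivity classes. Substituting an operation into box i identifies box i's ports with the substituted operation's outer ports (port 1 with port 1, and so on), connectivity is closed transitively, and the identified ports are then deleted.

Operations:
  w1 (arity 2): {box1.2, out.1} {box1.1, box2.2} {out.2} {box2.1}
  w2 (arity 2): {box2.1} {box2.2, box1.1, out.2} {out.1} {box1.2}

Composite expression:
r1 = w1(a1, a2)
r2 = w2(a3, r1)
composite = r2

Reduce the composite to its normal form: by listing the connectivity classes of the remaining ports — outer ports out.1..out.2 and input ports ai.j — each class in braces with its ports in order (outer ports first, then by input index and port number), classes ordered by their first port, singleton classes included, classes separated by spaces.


{out.1} {out.2, a3.1} {a1.1, a2.2} {a1.2} {a2.1} {a3.2}

After gluing at w2, chains via deleted ports link the a-ports.
after w1, the pattern on (a1, a2) reads {out.1, a1.2} {out.2} {a1.1, a2.2} {a2.1} (out.j = its outer ports)
after w2, the pattern on (a3, a1, a2) reads {out.1} {out.2, a3.1} {a1.1, a2.2} {a1.2} {a2.1} {a3.2} (out.j = its outer ports)


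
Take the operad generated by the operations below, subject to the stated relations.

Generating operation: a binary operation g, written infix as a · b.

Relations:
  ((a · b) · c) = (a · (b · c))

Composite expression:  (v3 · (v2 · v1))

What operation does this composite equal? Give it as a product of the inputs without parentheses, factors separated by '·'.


Key point: g is associative — brackets drop, the v-order remains.
(v2 · v1) flattens to v2 · v1
(v3 · (v2 · v1)) flattens to v3 · v2 · v1

v3 · v2 · v1


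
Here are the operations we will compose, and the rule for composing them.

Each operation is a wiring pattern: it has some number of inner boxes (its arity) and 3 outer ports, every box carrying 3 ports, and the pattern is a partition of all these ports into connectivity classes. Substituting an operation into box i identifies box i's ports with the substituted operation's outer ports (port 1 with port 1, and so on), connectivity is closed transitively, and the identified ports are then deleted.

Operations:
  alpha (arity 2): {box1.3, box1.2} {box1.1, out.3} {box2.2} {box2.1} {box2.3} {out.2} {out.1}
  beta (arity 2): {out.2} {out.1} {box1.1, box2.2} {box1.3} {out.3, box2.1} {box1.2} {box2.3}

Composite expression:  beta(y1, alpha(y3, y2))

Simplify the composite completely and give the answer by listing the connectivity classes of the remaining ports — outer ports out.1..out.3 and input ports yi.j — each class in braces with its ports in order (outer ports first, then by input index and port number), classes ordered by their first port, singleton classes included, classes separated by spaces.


After gluing at beta, chains via deleted ports link the y-ports.
through alpha, on inputs (y3, y2): {out.1} {out.2} {out.3, y3.1} {y2.1} {y2.2} {y2.3} {y3.2, y3.3} (out.j = stage outer ports)
through beta, on inputs (y1, y3, y2): {out.1} {out.2} {out.3} {y1.1} {y1.2} {y1.3} {y2.1} {y2.2} {y2.3} {y3.1} {y3.2, y3.3} (out.j = stage outer ports)

{out.1} {out.2} {out.3} {y1.1} {y1.2} {y1.3} {y2.1} {y2.2} {y2.3} {y3.1} {y3.2, y3.3}


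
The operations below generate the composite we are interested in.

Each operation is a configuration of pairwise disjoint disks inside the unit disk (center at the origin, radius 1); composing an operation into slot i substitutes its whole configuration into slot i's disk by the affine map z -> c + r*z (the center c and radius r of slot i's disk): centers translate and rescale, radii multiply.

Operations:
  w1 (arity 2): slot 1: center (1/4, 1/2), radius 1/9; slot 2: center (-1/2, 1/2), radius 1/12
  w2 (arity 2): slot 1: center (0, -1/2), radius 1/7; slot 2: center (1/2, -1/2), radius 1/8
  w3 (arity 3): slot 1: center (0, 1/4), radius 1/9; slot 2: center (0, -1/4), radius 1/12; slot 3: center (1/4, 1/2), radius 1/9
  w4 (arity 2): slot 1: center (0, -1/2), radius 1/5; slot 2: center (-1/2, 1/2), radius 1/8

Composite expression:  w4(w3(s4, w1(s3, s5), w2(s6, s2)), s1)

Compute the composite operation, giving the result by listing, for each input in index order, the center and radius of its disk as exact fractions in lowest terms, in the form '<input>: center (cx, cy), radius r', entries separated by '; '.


s1: center (-1/2, 1/2), radius 1/8; s2: center (11/180, -37/90), radius 1/360; s3: center (1/240, -13/24), radius 1/540; s4: center (0, -9/20), radius 1/45; s5: center (-1/120, -13/24), radius 1/720; s6: center (1/20, -37/90), radius 1/315

Follow each s-input down from w4: c' goes to c + r*c', radius to r*r'.
s4 passes through 2 substitutions, ending at center (0, -9/20), radius 1/45
s3 passes through 3 substitutions, ending at center (1/240, -13/24), radius 1/540
s5 passes through 3 substitutions, ending at center (-1/120, -13/24), radius 1/720
s6 passes through 3 substitutions, ending at center (1/20, -37/90), radius 1/315
s2 passes through 3 substitutions, ending at center (11/180, -37/90), radius 1/360
s1 passes through 1 substitution, ending at center (-1/2, 1/2), radius 1/8


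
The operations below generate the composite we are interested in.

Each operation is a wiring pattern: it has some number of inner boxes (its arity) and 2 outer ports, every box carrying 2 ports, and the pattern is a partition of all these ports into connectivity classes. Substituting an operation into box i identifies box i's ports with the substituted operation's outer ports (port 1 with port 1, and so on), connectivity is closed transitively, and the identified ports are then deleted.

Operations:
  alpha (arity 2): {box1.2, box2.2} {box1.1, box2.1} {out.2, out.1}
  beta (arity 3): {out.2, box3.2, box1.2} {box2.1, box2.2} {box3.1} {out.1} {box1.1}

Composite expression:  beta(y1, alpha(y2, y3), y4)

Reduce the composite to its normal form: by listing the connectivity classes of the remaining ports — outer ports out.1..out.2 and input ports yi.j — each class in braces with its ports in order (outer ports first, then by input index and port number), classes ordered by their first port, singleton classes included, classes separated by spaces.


{out.1} {out.2, y1.2, y4.2} {y1.1} {y2.1, y3.1} {y2.2, y3.2} {y4.1}

Treat the ports identified at beta as solder joints: merge, then drop.
through alpha, on inputs (y2, y3): {out.1, out.2} {y2.1, y3.1} {y2.2, y3.2} (out.j = stage outer ports)
through beta, on inputs (y1, y2, y3, y4): {out.1} {out.2, y1.2, y4.2} {y1.1} {y2.1, y3.1} {y2.2, y3.2} {y4.1} (out.j = stage outer ports)


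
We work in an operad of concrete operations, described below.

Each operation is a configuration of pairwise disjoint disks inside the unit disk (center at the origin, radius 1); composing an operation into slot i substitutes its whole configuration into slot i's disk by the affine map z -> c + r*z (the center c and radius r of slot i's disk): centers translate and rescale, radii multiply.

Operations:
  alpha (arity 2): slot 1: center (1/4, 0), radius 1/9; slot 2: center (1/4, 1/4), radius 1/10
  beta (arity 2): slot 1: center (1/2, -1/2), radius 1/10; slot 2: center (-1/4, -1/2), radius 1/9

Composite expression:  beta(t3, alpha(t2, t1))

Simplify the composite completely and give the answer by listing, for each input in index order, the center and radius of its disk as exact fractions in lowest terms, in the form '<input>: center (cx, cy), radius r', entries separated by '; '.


t1: center (-2/9, -17/36), radius 1/90; t2: center (-2/9, -1/2), radius 1/81; t3: center (1/2, -1/2), radius 1/10

Nesting under beta composes maps z -> c + r*z down each t-path.
t3: after 1 affine step, its disk has center (1/2, -1/2), radius 1/10
t2: after 2 affine steps, its disk has center (-2/9, -1/2), radius 1/81
t1: after 2 affine steps, its disk has center (-2/9, -17/36), radius 1/90


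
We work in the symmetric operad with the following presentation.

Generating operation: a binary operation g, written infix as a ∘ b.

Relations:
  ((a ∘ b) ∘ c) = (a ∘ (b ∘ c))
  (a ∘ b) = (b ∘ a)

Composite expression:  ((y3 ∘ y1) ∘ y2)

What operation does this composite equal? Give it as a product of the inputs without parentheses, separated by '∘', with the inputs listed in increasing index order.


With g associative and commutative, the y-input set is all that matters.
(y3 ∘ y1) flattens to y3 ∘ y1
((y3 ∘ y1) ∘ y2) flattens to y3 ∘ y1 ∘ y2
the factors in increasing index order: y1 ∘ y2 ∘ y3

y1 ∘ y2 ∘ y3


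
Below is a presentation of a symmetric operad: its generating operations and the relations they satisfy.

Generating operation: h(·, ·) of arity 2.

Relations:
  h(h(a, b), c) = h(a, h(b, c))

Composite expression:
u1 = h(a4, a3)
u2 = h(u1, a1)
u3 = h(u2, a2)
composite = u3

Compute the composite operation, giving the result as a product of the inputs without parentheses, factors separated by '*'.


a4 * a3 * a1 * a2

Under associativity of h, the answer is the a's in reading order.
h(a4, a3) collapses to a4 * a3
h(h(a4, a3), a1) collapses to a4 * a3 * a1
h(h(h(a4, a3), a1), a2) collapses to a4 * a3 * a1 * a2


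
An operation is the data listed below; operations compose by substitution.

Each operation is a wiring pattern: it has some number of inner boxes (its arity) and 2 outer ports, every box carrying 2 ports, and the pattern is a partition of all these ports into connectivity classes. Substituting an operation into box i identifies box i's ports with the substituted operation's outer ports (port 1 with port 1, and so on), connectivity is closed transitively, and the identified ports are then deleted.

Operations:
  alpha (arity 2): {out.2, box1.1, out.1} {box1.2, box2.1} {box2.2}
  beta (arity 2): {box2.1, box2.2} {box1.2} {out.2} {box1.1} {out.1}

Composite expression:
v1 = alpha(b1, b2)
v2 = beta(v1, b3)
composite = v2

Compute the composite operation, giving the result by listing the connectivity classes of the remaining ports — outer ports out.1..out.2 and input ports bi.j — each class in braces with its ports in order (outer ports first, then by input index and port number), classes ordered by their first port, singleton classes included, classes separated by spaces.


{out.1} {out.2} {b1.1} {b1.2, b2.1} {b2.2} {b3.1, b3.2}

Connectivity passes through glued beta-boundaries; trace each wire chain.
composing alpha on (b1, b2), with out.j its own outer ports: {out.1, out.2, b1.1} {b1.2, b2.1} {b2.2}
composing beta on (b1, b2, b3), with out.j its own outer ports: {out.1} {out.2} {b1.1} {b1.2, b2.1} {b2.2} {b3.1, b3.2}


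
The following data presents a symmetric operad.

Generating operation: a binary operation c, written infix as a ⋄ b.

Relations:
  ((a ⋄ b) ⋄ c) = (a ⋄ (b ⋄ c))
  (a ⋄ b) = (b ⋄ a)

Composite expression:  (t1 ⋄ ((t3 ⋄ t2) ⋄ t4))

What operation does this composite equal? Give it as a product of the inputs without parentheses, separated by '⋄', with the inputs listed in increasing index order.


t1 ⋄ t2 ⋄ t3 ⋄ t4

Key point: c commutes, so take the t-inputs in any fixed order.
(t3 ⋄ t2) flattens to t3 ⋄ t2
((t3 ⋄ t2) ⋄ t4) flattens to t3 ⋄ t2 ⋄ t4
(t1 ⋄ ((t3 ⋄ t2) ⋄ t4)) flattens to t1 ⋄ t3 ⋄ t2 ⋄ t4
the factors in increasing index order: t1 ⋄ t2 ⋄ t3 ⋄ t4
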